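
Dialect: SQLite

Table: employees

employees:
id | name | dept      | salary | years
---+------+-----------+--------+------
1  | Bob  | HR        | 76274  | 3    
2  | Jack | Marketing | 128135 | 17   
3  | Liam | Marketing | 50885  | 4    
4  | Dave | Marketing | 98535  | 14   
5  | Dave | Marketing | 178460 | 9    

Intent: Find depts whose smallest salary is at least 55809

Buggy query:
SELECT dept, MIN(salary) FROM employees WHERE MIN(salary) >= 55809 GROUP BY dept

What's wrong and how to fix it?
Bug: Aggregates like MIN are computed per group after WHERE runs

Fix: Replace WHERE with HAVING after the GROUP BY

Corrected query:
SELECT dept, MIN(salary) FROM employees GROUP BY dept HAVING MIN(salary) >= 55809

Result:
dept | MIN(salary)
-----+------------
HR   | 76274      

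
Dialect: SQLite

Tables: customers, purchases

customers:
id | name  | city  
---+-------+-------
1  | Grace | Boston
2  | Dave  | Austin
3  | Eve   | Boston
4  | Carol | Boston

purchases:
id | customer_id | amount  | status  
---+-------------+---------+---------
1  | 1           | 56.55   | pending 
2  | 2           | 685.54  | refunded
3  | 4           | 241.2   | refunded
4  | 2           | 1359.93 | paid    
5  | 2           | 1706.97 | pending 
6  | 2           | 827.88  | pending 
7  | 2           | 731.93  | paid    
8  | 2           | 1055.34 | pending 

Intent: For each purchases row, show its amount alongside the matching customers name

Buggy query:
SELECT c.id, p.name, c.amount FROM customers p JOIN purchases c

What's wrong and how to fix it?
Bug: JOIN with no ON clause produces a cartesian product; every purchases row pairs with every customers row

Fix: Add ON c.customer_id = p.id to the JOIN

Corrected query:
SELECT c.id, p.name, c.amount FROM customers p JOIN purchases c ON c.customer_id = p.id

Result:
id | name  | amount 
---+-------+--------
1  | Grace | 56.55  
2  | Dave  | 685.54 
3  | Carol | 241.2  
4  | Dave  | 1359.93
5  | Dave  | 1706.97
6  | Dave  | 827.88 
7  | Dave  | 731.93 
8  | Dave  | 1055.34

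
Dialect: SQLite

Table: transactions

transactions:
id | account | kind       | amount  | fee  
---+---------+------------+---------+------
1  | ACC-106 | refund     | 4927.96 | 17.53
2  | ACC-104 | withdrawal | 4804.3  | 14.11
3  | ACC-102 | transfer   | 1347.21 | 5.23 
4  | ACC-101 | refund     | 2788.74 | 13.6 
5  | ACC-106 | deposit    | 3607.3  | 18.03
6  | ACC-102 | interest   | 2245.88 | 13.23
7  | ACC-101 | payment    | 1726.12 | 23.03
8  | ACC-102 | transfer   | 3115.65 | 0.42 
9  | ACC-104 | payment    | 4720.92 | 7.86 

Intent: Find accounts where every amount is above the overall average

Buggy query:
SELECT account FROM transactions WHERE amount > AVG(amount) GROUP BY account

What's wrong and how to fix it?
Bug: WHERE evaluates per row before aggregation, so AVG() is unavailable

Fix: Compute the overall average in a scalar subquery and compare each group's MIN against it in HAVING

Corrected query:
SELECT account FROM transactions GROUP BY account HAVING MIN(amount) > (SELECT AVG(amount) FROM transactions)

Result:
account
-------
ACC-104
ACC-106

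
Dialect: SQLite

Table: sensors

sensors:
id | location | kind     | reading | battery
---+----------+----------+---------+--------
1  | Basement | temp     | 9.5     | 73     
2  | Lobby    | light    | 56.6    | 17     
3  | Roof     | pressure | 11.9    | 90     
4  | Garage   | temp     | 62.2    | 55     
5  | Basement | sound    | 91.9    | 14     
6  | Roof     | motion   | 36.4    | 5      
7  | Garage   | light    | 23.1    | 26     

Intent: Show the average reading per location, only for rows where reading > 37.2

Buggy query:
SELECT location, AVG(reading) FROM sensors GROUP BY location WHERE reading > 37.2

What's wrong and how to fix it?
Bug: Row-level WHERE must come before GROUP BY in the clause order

Fix: Move the WHERE clause before GROUP BY

Corrected query:
SELECT location, AVG(reading) FROM sensors WHERE reading > 37.2 GROUP BY location

Result:
location | AVG(reading)
---------+-------------
Basement | 91.9        
Garage   | 62.2        
Lobby    | 56.6        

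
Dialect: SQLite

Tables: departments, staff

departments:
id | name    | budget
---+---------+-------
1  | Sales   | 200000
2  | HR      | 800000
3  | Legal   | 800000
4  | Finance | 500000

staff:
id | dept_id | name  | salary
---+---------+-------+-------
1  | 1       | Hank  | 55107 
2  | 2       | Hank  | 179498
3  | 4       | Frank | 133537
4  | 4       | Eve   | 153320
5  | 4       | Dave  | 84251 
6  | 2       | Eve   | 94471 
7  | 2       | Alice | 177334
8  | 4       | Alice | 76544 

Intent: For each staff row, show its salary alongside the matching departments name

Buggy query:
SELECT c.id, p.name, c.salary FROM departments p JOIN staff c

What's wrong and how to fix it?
Bug: Missing join condition: each staff row is matched to all departments rows instead of just its own

Fix: Specify the join condition linking the foreign key to the parent id

Corrected query:
SELECT c.id, p.name, c.salary FROM departments p JOIN staff c ON c.dept_id = p.id

Result:
id | name    | salary
---+---------+-------
1  | Sales   | 55107 
2  | HR      | 179498
3  | Finance | 133537
4  | Finance | 153320
5  | Finance | 84251 
6  | HR      | 94471 
7  | HR      | 177334
8  | Finance | 76544 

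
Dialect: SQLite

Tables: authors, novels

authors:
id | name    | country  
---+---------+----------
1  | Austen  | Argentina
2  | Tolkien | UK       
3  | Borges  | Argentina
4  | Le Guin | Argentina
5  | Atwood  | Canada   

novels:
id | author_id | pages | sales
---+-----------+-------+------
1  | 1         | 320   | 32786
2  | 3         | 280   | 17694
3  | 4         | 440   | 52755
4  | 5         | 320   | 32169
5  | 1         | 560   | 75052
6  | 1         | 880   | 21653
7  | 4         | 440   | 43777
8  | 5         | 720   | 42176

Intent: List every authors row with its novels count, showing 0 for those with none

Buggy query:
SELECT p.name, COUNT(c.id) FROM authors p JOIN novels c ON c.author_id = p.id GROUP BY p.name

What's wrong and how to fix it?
Bug: An inner join excludes parents with zero children

Fix: Switch to LEFT JOIN to retain unmatched parent rows

Corrected query:
SELECT p.name, COUNT(c.id) FROM authors p LEFT JOIN novels c ON c.author_id = p.id GROUP BY p.name

Result:
name    | COUNT(c.id)
--------+------------
Atwood  | 2          
Austen  | 3          
Borges  | 1          
Le Guin | 2          
Tolkien | 0          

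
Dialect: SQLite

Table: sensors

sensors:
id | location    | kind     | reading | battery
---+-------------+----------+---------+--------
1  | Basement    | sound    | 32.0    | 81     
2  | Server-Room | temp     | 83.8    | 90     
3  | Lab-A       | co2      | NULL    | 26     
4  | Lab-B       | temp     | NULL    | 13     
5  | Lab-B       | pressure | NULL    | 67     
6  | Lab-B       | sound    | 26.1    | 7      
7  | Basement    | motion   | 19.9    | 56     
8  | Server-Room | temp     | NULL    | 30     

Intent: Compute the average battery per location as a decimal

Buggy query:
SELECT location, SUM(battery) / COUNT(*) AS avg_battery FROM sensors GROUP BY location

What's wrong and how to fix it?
Bug: SUM(battery) and COUNT(*) are both integers; the division truncates the fractional part

Fix: Multiply by 1.0 (or CAST to REAL) to force floating-point division

Corrected query:
SELECT location, SUM(battery) * 1.0 / COUNT(*) AS avg_battery FROM sensors GROUP BY location

Result:
location    | avg_battery
------------+------------
Basement    | 68.5       
Lab-A       | 26         
Lab-B       | 29         
Server-Room | 60         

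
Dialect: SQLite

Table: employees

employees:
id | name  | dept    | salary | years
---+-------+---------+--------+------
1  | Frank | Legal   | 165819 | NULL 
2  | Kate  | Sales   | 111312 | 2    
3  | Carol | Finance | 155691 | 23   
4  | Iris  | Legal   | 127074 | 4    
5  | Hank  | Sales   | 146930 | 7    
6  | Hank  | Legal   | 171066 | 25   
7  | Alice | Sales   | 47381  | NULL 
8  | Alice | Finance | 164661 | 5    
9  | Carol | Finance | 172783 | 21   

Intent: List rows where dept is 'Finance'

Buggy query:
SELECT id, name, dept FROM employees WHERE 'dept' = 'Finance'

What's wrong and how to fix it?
Bug: Single quotes denote string literals in SQL; the column name is being compared as a constant string

Fix: Reference the column as dept without single quotes

Corrected query:
SELECT id, name, dept FROM employees WHERE dept = 'Finance'

Result:
id | name  | dept   
---+-------+--------
3  | Carol | Finance
8  | Alice | Finance
9  | Carol | Finance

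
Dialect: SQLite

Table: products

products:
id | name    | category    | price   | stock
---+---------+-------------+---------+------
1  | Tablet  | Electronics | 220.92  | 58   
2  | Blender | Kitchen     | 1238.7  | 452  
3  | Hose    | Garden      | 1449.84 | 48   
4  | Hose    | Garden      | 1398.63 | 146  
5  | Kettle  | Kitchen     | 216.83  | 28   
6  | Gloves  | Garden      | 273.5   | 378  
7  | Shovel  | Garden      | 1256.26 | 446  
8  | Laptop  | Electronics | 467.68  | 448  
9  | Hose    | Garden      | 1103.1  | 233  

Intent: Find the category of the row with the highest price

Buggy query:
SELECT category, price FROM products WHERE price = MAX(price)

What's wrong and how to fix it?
Bug: MAX(price) is an aggregate and cannot be used directly in WHERE

Fix: Wrap MAX in a scalar subquery so WHERE compares against a single value

Corrected query:
SELECT category, price FROM products WHERE price = (SELECT MAX(price) FROM products)

Result:
category | price  
---------+--------
Garden   | 1449.84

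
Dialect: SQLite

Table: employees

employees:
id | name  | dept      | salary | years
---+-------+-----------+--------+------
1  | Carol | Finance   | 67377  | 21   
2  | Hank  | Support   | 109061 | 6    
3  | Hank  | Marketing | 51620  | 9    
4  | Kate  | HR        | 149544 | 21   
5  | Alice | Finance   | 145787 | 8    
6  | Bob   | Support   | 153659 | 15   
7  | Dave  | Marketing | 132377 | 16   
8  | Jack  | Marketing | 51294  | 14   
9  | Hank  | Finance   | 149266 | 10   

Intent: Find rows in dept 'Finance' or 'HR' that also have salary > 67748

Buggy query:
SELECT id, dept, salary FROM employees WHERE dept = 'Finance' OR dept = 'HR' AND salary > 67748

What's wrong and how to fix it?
Bug: Without parentheses, AND is evaluated before OR, so the salary filter only applies to the 'HR' branch

Fix: Add parentheses around the OR so the AND applies to both alternatives

Corrected query:
SELECT id, dept, salary FROM employees WHERE (dept = 'Finance' OR dept = 'HR') AND salary > 67748

Result:
id | dept    | salary
---+---------+-------
4  | HR      | 149544
5  | Finance | 145787
9  | Finance | 149266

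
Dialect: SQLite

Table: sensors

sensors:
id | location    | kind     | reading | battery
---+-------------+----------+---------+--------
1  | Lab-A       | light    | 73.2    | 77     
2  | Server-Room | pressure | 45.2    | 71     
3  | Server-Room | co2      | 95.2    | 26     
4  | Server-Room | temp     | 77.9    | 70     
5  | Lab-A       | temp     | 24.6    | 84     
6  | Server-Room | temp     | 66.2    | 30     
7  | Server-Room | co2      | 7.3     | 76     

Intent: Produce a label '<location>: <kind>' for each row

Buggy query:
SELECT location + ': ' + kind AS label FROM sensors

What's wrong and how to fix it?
Bug: SQLite uses || for string concatenation; + coerces text to numbers (yielding 0)

Fix: Replace + with || to concatenate text

Corrected query:
SELECT location || ': ' || kind AS label FROM sensors

Result:
label                
---------------------
Lab-A: light         
Server-Room: pressure
Server-Room: co2     
Server-Room: temp    
Lab-A: temp          
Server-Room: temp    
Server-Room: co2     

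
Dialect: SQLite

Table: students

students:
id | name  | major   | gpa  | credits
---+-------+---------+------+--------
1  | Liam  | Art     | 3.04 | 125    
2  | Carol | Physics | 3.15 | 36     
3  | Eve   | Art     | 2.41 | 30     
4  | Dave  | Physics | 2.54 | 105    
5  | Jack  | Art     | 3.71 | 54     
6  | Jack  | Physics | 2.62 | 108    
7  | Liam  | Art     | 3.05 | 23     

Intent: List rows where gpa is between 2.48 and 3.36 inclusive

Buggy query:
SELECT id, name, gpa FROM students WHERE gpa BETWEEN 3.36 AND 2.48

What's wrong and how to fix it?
Bug: BETWEEN expects the lower bound first; with 3.36 AND 2.48 the range is empty

Fix: Write BETWEEN 2.48 AND 3.36

Corrected query:
SELECT id, name, gpa FROM students WHERE gpa BETWEEN 2.48 AND 3.36

Result:
id | name  | gpa 
---+-------+-----
1  | Liam  | 3.04
2  | Carol | 3.15
4  | Dave  | 2.54
6  | Jack  | 2.62
7  | Liam  | 3.05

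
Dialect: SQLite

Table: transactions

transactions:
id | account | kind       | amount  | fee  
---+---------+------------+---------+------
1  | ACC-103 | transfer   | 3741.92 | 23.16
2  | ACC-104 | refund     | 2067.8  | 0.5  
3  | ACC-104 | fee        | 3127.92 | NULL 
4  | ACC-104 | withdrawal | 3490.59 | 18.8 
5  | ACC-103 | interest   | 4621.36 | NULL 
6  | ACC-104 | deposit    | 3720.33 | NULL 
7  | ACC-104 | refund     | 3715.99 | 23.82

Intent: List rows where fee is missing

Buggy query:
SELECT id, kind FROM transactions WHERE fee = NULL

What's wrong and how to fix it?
Bug: Comparing to NULL with '=' never matches; NULL = NULL is unknown, not true

Fix: Replace '= NULL' with 'IS NULL'

Corrected query:
SELECT id, kind FROM transactions WHERE fee IS NULL

Result:
id | kind    
---+---------
3  | fee     
5  | interest
6  | deposit 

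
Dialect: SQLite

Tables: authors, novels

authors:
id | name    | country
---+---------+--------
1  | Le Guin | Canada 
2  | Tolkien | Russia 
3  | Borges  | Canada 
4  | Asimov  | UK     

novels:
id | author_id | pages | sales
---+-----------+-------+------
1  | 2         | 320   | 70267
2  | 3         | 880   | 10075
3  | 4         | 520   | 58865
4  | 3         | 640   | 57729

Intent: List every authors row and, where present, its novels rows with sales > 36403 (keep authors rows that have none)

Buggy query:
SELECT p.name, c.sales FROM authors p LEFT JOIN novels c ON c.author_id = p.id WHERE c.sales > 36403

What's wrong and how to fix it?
Bug: A WHERE condition on the right-hand table after LEFT JOIN drops unmatched parents

Fix: Put 'c.sales > 36403' in the JOIN's ON clause instead of WHERE

Corrected query:
SELECT p.name, c.sales FROM authors p LEFT JOIN novels c ON c.author_id = p.id AND c.sales > 36403

Result:
name    | sales
--------+------
Le Guin | NULL 
Tolkien | 70267
Borges  | 57729
Asimov  | 58865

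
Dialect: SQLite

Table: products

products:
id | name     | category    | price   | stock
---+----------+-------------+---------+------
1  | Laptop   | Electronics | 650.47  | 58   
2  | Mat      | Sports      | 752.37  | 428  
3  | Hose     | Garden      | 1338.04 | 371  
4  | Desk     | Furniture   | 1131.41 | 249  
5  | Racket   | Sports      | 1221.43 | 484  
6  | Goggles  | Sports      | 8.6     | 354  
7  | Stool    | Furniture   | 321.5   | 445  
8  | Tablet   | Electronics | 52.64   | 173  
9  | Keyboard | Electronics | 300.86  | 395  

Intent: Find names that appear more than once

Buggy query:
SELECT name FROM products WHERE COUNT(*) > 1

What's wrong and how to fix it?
Bug: WHERE can't reference COUNT(*); aggregates are computed after WHERE

Fix: GROUP BY name, then filter groups with HAVING COUNT(*) > 1

Corrected query:
SELECT name FROM products GROUP BY name HAVING COUNT(*) > 1

Result:
(no rows)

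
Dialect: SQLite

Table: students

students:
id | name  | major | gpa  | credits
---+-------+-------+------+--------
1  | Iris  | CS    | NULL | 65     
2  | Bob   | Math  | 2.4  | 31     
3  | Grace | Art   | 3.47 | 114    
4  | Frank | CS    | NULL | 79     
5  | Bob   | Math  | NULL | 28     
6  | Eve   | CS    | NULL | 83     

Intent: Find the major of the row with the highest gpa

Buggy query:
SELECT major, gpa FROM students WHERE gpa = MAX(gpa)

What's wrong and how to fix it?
Bug: MAX(gpa) is an aggregate and cannot be used directly in WHERE

Fix: Wrap MAX in a scalar subquery so WHERE compares against a single value

Corrected query:
SELECT major, gpa FROM students WHERE gpa = (SELECT MAX(gpa) FROM students)

Result:
major | gpa 
------+-----
Art   | 3.47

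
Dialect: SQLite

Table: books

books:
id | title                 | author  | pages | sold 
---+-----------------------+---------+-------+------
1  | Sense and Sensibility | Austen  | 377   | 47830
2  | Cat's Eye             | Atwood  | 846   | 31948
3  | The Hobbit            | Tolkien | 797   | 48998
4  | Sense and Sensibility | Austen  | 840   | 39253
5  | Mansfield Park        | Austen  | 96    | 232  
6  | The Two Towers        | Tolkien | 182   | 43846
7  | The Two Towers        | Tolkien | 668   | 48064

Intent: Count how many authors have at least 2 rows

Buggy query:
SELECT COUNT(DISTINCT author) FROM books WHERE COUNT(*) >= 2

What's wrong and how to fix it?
Bug: COUNT(*) cannot appear in WHERE; the per-group count doesn't exist yet

Fix: Group first with HAVING COUNT(*) >= 2, then COUNT the resulting groups

Corrected query:
SELECT COUNT(*) FROM (SELECT author FROM books GROUP BY author HAVING COUNT(*) >= 2)

Result:
COUNT(*)
--------
2       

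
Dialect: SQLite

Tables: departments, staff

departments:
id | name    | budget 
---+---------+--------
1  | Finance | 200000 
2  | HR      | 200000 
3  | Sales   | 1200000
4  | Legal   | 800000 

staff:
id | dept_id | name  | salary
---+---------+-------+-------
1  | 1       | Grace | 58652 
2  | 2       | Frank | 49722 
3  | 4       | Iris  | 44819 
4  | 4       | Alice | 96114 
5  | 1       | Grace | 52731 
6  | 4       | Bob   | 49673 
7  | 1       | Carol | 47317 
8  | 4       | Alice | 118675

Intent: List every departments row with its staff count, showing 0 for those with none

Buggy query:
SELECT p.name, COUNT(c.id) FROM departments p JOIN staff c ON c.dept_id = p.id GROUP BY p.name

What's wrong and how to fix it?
Bug: An inner join excludes parents with zero children

Fix: Use LEFT JOIN so parents without children still appear (COUNT(c.id) gives 0)

Corrected query:
SELECT p.name, COUNT(c.id) FROM departments p LEFT JOIN staff c ON c.dept_id = p.id GROUP BY p.name

Result:
name    | COUNT(c.id)
--------+------------
Finance | 3          
HR      | 1          
Legal   | 4          
Sales   | 0          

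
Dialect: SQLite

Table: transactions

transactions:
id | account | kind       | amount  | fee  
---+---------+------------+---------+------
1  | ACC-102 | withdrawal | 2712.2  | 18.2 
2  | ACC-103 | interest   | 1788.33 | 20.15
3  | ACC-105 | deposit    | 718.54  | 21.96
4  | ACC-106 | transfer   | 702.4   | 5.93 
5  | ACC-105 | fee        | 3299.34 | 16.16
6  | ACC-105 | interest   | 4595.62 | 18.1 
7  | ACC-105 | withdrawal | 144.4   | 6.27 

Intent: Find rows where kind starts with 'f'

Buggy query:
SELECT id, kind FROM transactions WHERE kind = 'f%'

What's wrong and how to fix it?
Bug: Wildcards only work with LIKE; '=' treats '%' as a literal character

Fix: Use LIKE for wildcard pattern matching

Corrected query:
SELECT id, kind FROM transactions WHERE kind LIKE 'f%'

Result:
id | kind
---+-----
5  | fee 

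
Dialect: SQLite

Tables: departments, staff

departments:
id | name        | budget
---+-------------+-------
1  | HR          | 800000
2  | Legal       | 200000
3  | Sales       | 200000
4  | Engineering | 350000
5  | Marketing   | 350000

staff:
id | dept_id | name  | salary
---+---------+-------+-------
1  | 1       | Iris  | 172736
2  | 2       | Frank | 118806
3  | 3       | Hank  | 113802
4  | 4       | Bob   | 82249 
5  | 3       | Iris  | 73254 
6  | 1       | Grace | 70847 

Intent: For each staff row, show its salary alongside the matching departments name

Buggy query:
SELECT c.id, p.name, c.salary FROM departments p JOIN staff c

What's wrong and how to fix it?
Bug: JOIN with no ON clause produces a cartesian product; every staff row pairs with every departments row

Fix: Add ON c.dept_id = p.id to the JOIN

Corrected query:
SELECT c.id, p.name, c.salary FROM departments p JOIN staff c ON c.dept_id = p.id

Result:
id | name        | salary
---+-------------+-------
1  | HR          | 172736
2  | Legal       | 118806
3  | Sales       | 113802
4  | Engineering | 82249 
5  | Sales       | 73254 
6  | HR          | 70847 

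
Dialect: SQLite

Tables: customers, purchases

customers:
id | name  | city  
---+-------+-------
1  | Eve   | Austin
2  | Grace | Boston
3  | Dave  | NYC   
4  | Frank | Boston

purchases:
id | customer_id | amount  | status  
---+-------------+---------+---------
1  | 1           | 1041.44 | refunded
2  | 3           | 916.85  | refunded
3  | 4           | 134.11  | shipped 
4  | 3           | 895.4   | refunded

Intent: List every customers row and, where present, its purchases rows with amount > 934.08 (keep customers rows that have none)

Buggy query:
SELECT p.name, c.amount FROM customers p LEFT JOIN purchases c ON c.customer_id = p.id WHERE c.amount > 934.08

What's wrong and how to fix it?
Bug: Filtering c.amount in WHERE discards the NULL rows produced by LEFT JOIN, turning it into an inner join

Fix: Put 'c.amount > 934.08' in the JOIN's ON clause instead of WHERE

Corrected query:
SELECT p.name, c.amount FROM customers p LEFT JOIN purchases c ON c.customer_id = p.id AND c.amount > 934.08

Result:
name  | amount 
------+--------
Eve   | 1041.44
Grace | NULL   
Dave  | NULL   
Frank | NULL   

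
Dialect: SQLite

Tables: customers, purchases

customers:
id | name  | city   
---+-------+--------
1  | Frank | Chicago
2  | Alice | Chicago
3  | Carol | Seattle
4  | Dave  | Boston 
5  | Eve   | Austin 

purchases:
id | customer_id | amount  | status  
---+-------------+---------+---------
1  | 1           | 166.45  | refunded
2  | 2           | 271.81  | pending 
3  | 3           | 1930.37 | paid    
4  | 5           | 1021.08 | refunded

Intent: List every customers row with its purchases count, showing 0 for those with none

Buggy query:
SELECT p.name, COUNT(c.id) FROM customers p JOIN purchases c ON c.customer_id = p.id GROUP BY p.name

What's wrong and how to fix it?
Bug: An inner join excludes parents with zero children

Fix: Switch to LEFT JOIN to retain unmatched parent rows

Corrected query:
SELECT p.name, COUNT(c.id) FROM customers p LEFT JOIN purchases c ON c.customer_id = p.id GROUP BY p.name

Result:
name  | COUNT(c.id)
------+------------
Alice | 1          
Carol | 1          
Dave  | 0          
Eve   | 1          
Frank | 1          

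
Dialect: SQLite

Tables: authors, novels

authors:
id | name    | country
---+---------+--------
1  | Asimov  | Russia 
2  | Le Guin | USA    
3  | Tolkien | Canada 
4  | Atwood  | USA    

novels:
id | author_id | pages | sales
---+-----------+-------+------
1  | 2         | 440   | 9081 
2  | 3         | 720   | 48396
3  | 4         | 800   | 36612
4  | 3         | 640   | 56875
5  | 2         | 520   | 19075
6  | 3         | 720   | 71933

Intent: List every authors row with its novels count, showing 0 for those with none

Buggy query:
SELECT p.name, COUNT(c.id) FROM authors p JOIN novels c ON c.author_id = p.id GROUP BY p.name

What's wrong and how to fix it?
Bug: INNER JOIN drops authors rows that have no matching novels rows

Fix: Use LEFT JOIN so parents without children still appear (COUNT(c.id) gives 0)

Corrected query:
SELECT p.name, COUNT(c.id) FROM authors p LEFT JOIN novels c ON c.author_id = p.id GROUP BY p.name

Result:
name    | COUNT(c.id)
--------+------------
Asimov  | 0          
Atwood  | 1          
Le Guin | 2          
Tolkien | 3          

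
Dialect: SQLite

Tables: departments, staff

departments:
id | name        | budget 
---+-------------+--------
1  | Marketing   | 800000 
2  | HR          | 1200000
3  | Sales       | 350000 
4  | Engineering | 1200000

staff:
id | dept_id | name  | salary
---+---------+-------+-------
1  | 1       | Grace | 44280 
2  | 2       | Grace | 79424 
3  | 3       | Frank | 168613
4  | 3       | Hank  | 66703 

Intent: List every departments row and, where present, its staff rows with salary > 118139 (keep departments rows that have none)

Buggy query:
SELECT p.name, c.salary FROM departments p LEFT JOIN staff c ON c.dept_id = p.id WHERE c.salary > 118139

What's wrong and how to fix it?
Bug: Filtering c.salary in WHERE discards the NULL rows produced by LEFT JOIN, turning it into an inner join

Fix: Move the right-table condition into the ON clause so unmatched parents are kept

Corrected query:
SELECT p.name, c.salary FROM departments p LEFT JOIN staff c ON c.dept_id = p.id AND c.salary > 118139

Result:
name        | salary
------------+-------
Marketing   | NULL  
HR          | NULL  
Sales       | 168613
Engineering | NULL  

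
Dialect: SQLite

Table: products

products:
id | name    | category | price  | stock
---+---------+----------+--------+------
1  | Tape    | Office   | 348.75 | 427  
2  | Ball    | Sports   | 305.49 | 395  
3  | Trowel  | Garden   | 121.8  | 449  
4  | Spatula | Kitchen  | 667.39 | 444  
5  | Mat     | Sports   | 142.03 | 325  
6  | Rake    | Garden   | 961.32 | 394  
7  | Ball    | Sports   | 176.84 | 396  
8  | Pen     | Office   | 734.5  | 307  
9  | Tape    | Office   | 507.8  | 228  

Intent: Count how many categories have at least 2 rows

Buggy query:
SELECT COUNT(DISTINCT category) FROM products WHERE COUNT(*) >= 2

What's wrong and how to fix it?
Bug: WHERE filters individual rows, not groups, so a group-level COUNT is invalid there

Fix: Use a subquery that GROUPs and filters with HAVING, then count its rows

Corrected query:
SELECT COUNT(*) FROM (SELECT category FROM products GROUP BY category HAVING COUNT(*) >= 2)

Result:
COUNT(*)
--------
3       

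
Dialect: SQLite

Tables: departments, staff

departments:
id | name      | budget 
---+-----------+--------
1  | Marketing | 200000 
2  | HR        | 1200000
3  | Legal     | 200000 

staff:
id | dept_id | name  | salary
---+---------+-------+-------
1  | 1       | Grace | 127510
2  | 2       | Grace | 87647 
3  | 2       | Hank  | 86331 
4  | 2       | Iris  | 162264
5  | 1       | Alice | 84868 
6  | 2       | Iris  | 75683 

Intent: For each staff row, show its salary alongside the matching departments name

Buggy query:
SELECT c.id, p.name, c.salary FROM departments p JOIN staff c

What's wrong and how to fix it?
Bug: Missing join condition: each staff row is matched to all departments rows instead of just its own

Fix: Add ON c.dept_id = p.id to the JOIN

Corrected query:
SELECT c.id, p.name, c.salary FROM departments p JOIN staff c ON c.dept_id = p.id

Result:
id | name      | salary
---+-----------+-------
1  | Marketing | 127510
2  | HR        | 87647 
3  | HR        | 86331 
4  | HR        | 162264
5  | Marketing | 84868 
6  | HR        | 75683 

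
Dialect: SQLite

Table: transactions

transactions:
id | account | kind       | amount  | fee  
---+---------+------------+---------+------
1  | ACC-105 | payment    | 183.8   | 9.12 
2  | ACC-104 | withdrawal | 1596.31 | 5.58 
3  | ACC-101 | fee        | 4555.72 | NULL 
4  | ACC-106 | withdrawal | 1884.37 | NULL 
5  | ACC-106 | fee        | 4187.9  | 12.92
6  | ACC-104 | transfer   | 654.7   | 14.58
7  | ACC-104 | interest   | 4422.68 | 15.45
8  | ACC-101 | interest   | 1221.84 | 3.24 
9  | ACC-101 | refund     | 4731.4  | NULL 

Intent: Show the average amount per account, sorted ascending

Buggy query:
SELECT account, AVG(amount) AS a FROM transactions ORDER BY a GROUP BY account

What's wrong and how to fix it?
Bug: ORDER BY appears before GROUP BY; SQL clause order requires GROUP BY first

Fix: Move ORDER BY to the end, after GROUP BY

Corrected query:
SELECT account, AVG(amount) AS a FROM transactions GROUP BY account ORDER BY a

Result:
account | a          
--------+------------
ACC-105 | 183.8      
ACC-104 | 2224.563333
ACC-106 | 3036.135   
ACC-101 | 3502.986667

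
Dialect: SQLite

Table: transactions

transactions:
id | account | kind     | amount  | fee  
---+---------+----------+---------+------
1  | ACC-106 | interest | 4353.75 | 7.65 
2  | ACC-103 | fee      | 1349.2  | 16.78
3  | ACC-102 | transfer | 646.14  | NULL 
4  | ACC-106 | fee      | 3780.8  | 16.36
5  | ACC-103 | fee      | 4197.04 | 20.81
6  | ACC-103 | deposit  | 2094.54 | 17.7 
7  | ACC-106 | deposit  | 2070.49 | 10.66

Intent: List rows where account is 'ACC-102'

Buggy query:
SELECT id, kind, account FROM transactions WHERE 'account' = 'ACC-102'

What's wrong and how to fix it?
Bug: 'account' in single quotes is a string literal, not the column; the comparison is literal-vs-literal and never true

Fix: Reference the column as account without single quotes

Corrected query:
SELECT id, kind, account FROM transactions WHERE account = 'ACC-102'

Result:
id | kind     | account
---+----------+--------
3  | transfer | ACC-102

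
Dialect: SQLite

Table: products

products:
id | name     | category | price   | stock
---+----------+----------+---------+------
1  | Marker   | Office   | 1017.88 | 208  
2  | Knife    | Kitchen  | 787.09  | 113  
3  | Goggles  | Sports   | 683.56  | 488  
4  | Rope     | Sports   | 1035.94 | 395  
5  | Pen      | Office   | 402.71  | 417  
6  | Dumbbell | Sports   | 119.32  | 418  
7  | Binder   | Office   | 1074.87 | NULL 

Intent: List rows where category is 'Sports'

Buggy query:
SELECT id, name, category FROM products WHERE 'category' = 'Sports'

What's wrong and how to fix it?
Bug: 'category' in single quotes is a string literal, not the column; the comparison is literal-vs-literal and never true

Fix: Reference the column as category without single quotes

Corrected query:
SELECT id, name, category FROM products WHERE category = 'Sports'

Result:
id | name     | category
---+----------+---------
3  | Goggles  | Sports  
4  | Rope     | Sports  
6  | Dumbbell | Sports  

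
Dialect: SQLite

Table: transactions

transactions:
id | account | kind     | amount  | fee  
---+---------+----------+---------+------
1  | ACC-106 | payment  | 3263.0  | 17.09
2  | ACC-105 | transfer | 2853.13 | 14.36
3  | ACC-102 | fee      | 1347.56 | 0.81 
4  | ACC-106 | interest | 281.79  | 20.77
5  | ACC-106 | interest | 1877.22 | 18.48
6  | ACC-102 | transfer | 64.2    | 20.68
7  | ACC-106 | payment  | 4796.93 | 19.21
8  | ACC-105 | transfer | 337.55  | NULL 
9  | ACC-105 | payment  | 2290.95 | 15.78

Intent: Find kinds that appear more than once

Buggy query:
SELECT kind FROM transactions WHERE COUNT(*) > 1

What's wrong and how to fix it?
Bug: COUNT(*) is an aggregate and cannot be used in WHERE

Fix: Group first, then use HAVING for the count condition

Corrected query:
SELECT kind FROM transactions GROUP BY kind HAVING COUNT(*) > 1

Result:
kind    
--------
interest
payment 
transfer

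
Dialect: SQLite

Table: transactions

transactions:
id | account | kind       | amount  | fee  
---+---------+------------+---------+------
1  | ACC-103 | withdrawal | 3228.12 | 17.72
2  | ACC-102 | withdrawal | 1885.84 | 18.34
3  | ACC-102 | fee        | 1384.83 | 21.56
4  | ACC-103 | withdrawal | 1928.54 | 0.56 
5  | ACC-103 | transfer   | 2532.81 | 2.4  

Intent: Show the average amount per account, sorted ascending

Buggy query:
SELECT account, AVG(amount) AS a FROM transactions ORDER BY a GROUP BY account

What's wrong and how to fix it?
Bug: GROUP BY must precede ORDER BY

Fix: Reorder: SELECT … FROM … GROUP BY … ORDER BY …

Corrected query:
SELECT account, AVG(amount) AS a FROM transactions GROUP BY account ORDER BY a

Result:
account | a          
--------+------------
ACC-102 | 1635.335   
ACC-103 | 2563.156667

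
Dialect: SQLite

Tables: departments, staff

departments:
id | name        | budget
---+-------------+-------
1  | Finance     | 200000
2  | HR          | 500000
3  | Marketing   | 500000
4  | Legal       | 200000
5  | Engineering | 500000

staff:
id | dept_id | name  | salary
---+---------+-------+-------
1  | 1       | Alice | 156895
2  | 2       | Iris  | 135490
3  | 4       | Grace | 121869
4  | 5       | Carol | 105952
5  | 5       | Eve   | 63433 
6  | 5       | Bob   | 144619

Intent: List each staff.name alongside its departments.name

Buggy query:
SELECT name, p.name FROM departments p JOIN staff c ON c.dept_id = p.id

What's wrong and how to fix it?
Bug: 'name' exists in both joined tables, so the database can't tell which one is meant

Fix: Prefix ambiguous columns with the table alias

Corrected query:
SELECT c.name, p.name FROM departments p JOIN staff c ON c.dept_id = p.id

Result:
name  | name       
------+------------
Alice | Finance    
Iris  | HR         
Grace | Legal      
Carol | Engineering
Eve   | Engineering
Bob   | Engineering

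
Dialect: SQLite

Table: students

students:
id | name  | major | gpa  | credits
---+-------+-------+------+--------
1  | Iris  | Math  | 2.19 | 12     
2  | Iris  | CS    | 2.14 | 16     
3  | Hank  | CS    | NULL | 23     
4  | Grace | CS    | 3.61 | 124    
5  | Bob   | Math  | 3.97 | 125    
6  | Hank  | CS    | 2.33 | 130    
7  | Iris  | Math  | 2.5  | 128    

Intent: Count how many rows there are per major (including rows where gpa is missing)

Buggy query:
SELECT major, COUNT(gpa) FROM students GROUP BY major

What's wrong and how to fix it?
Bug: COUNT(column) counts non-NULL values only; rows with NULL gpa aren't counted

Fix: Use COUNT(*) to count all rows regardless of NULL

Corrected query:
SELECT major, COUNT(*) FROM students GROUP BY major

Result:
major | COUNT(*)
------+---------
CS    | 4       
Math  | 3       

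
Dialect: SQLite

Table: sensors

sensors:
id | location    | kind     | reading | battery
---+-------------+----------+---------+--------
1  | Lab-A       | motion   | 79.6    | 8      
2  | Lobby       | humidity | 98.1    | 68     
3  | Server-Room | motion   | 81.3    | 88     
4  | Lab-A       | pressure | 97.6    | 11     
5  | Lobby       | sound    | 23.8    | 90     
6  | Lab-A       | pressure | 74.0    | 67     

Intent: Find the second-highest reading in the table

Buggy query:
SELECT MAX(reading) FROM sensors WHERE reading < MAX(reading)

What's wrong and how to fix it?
Bug: MAX(reading) on the right of the comparison is an aggregate-in-WHERE error

Fix: Put the inner MAX in a scalar subquery

Corrected query:
SELECT MAX(reading) FROM sensors WHERE reading < (SELECT MAX(reading) FROM sensors)

Result:
MAX(reading)
------------
97.6        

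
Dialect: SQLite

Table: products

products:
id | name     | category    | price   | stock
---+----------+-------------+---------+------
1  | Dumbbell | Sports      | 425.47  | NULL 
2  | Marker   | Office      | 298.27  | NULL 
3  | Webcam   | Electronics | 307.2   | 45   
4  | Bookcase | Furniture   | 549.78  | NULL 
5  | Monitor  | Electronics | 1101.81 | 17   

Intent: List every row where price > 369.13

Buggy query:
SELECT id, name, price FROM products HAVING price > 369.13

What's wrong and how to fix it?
Bug: HAVING filters the output of aggregation, but this query has no GROUP BY and no aggregate functions, so SQLite rejects it (HAVING clause on a non-aggregate query); the condition here is per row

Fix: Replace HAVING with WHERE since the condition applies to individual rows

Corrected query:
SELECT id, name, price FROM products WHERE price > 369.13

Result:
id | name     | price  
---+----------+--------
1  | Dumbbell | 425.47 
4  | Bookcase | 549.78 
5  | Monitor  | 1101.81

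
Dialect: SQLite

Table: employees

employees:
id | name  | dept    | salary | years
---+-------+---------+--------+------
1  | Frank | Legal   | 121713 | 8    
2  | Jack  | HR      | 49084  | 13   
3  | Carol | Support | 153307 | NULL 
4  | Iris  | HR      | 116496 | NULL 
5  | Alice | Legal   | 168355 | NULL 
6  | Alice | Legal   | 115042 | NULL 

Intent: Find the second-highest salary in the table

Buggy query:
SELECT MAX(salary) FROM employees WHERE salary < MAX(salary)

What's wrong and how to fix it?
Bug: The inner MAX is an aggregate inside WHERE, which is not allowed

Fix: Put the inner MAX in a scalar subquery

Corrected query:
SELECT MAX(salary) FROM employees WHERE salary < (SELECT MAX(salary) FROM employees)

Result:
MAX(salary)
-----------
153307     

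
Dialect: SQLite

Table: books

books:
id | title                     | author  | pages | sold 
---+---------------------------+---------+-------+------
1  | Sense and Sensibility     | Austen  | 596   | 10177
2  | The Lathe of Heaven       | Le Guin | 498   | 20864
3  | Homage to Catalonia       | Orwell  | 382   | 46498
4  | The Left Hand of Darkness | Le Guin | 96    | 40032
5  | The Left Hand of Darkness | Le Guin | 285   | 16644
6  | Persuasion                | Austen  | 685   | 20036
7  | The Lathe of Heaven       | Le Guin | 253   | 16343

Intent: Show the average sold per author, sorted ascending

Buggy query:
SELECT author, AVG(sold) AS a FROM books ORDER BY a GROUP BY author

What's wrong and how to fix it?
Bug: ORDER BY appears before GROUP BY; SQL clause order requires GROUP BY first

Fix: Move ORDER BY to the end, after GROUP BY

Corrected query:
SELECT author, AVG(sold) AS a FROM books GROUP BY author ORDER BY a

Result:
author  | a       
--------+---------
Austen  | 15106.5 
Le Guin | 23470.75
Orwell  | 46498   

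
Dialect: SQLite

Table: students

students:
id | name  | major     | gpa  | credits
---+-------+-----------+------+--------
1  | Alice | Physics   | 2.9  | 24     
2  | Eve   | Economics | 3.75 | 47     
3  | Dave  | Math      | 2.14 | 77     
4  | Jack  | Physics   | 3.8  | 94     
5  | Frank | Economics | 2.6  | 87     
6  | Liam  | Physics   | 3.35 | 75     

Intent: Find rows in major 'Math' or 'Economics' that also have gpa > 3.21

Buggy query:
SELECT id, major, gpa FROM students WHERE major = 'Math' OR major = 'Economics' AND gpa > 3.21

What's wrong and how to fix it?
Bug: Without parentheses, AND is evaluated before OR, so the gpa filter only applies to the 'Economics' branch

Fix: Add parentheses around the OR so the AND applies to both alternatives

Corrected query:
SELECT id, major, gpa FROM students WHERE (major = 'Math' OR major = 'Economics') AND gpa > 3.21

Result:
id | major     | gpa 
---+-----------+-----
2  | Economics | 3.75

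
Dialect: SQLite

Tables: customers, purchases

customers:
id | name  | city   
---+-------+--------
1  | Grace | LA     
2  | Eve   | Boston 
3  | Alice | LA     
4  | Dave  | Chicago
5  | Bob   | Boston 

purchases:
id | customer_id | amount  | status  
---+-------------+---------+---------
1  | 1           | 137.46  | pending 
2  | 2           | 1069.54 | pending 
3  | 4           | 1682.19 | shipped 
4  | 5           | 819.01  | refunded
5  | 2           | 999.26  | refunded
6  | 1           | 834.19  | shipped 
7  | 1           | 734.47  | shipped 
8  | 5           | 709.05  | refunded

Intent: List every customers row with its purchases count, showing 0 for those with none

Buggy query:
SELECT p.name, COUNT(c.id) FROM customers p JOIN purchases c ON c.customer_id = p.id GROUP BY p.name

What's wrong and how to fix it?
Bug: INNER JOIN drops customers rows that have no matching purchases rows

Fix: Switch to LEFT JOIN to retain unmatched parent rows

Corrected query:
SELECT p.name, COUNT(c.id) FROM customers p LEFT JOIN purchases c ON c.customer_id = p.id GROUP BY p.name

Result:
name  | COUNT(c.id)
------+------------
Alice | 0          
Bob   | 2          
Dave  | 1          
Eve   | 2          
Grace | 3          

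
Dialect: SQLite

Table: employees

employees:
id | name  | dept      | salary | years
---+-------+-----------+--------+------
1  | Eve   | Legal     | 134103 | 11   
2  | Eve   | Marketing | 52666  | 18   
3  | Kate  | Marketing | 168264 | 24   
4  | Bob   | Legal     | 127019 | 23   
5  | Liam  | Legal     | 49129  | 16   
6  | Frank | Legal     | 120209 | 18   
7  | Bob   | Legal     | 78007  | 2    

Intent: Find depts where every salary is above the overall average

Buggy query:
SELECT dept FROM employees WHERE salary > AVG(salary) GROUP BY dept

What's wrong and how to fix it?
Bug: AVG() is an aggregate; it can't sit directly in WHERE

Fix: Compute the overall average in a scalar subquery and compare each group's MIN against it in HAVING

Corrected query:
SELECT dept FROM employees GROUP BY dept HAVING MIN(salary) > (SELECT AVG(salary) FROM employees)

Result:
(no rows)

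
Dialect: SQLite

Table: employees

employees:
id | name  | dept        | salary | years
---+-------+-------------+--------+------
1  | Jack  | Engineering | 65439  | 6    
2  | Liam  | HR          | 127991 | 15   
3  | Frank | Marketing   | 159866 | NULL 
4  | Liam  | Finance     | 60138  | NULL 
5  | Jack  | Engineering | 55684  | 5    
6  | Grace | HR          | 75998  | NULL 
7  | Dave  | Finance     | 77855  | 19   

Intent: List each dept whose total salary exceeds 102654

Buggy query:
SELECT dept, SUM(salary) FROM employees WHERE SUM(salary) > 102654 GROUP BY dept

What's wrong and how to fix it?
Bug: Aggregate functions cannot appear in a WHERE clause

Fix: Move the aggregate condition to a HAVING clause

Corrected query:
SELECT dept, SUM(salary) FROM employees GROUP BY dept HAVING SUM(salary) > 102654

Result:
dept        | SUM(salary)
------------+------------
Engineering | 121123     
Finance     | 137993     
HR          | 203989     
Marketing   | 159866     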